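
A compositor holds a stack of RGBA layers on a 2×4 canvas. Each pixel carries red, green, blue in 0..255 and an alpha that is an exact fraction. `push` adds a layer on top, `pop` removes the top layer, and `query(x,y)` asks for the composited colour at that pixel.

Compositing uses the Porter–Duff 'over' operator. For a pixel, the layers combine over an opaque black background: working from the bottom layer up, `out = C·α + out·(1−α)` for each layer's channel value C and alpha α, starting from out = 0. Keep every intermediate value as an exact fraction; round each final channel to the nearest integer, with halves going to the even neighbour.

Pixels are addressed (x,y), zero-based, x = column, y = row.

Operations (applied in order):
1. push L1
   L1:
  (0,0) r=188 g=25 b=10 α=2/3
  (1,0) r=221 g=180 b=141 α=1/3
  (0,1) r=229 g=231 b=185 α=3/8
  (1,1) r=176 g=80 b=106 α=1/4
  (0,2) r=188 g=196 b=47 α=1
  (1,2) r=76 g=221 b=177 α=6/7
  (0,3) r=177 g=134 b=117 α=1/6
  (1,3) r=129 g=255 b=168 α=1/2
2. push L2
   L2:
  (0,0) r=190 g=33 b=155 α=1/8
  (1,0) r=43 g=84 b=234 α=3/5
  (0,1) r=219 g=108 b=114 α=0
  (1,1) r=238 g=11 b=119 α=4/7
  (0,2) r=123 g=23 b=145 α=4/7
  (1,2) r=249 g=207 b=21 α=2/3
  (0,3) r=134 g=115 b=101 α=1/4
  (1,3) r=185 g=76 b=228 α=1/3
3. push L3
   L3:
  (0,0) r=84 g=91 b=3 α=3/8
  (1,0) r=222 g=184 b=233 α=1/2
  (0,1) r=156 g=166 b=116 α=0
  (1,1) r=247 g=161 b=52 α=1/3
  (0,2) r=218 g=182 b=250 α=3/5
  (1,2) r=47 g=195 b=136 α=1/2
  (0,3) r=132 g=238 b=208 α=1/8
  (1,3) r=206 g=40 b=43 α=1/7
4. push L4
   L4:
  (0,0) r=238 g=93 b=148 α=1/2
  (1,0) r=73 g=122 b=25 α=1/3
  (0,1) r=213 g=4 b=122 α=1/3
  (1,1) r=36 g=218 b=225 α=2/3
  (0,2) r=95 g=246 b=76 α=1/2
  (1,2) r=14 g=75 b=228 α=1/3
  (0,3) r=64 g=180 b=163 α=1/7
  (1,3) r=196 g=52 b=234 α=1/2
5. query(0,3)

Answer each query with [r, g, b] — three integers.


at x=0,y=3 over L1,L2,L3,L4:
after L1 α=1/6: [59/2, 67/3, 39/2]
after L2 α=1/4: [445/8, 91/2, 319/8]
after L3 α=1/8: [4171/64, 1113/16, 3897/64]
after L4 α=1/7: [14561/224, 4779/56, 16907/224]
→ [65, 85, 75]


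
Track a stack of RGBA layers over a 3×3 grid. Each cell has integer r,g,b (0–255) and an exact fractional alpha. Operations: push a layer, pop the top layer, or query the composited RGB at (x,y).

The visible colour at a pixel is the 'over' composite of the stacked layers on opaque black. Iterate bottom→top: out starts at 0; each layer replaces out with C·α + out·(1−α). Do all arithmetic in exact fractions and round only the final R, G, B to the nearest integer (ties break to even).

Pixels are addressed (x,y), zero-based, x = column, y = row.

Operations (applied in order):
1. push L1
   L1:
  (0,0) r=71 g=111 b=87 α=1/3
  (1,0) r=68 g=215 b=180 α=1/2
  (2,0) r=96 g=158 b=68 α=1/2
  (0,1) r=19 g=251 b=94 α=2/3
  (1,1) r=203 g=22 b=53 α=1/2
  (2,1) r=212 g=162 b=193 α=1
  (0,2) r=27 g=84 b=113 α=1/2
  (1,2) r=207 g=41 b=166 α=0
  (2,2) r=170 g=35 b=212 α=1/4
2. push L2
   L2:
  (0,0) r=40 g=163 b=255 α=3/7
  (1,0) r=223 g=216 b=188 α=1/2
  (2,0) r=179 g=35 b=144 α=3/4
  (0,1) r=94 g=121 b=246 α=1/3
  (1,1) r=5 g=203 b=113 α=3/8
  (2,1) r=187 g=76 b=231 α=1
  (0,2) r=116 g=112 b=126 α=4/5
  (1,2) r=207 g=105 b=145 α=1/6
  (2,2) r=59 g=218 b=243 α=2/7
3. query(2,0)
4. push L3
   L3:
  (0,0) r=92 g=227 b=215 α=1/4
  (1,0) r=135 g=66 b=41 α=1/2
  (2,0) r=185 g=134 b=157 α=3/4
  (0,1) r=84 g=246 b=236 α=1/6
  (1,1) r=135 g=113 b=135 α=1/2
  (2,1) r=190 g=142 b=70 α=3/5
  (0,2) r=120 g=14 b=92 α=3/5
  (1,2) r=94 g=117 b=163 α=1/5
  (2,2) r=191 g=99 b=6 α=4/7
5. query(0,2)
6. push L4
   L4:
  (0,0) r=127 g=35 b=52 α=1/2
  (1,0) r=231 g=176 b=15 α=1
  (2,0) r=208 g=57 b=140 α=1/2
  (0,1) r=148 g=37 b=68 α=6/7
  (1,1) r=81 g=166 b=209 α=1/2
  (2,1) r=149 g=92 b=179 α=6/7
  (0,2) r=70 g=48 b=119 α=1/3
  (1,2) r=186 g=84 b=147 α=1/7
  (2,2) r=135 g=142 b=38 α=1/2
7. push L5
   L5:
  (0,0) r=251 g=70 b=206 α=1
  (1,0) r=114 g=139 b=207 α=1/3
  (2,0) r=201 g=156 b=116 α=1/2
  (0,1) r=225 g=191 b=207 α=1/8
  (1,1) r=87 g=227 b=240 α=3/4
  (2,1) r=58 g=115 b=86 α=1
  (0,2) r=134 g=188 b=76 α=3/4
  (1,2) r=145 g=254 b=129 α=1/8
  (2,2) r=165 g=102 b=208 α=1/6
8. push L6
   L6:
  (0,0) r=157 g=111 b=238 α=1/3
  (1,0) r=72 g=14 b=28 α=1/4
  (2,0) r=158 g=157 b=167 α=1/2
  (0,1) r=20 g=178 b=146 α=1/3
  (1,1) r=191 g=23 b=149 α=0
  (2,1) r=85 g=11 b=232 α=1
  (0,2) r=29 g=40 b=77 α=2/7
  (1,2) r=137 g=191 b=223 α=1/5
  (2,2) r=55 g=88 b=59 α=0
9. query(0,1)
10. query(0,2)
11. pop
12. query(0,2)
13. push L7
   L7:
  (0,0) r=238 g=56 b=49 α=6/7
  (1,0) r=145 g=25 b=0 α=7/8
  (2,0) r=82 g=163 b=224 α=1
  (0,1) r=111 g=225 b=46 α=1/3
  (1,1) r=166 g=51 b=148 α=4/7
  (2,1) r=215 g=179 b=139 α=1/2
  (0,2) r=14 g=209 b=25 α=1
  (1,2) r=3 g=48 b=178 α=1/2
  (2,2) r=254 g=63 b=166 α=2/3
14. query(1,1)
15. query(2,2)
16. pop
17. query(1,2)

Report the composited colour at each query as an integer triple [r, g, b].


(2,0) stack=L1,L2; from [0,0,0]:
+L1 (α=1/2) → [48, 79, 34]
+L2 (α=3/4) → [585/4, 46, 233/2]
→ [146, 46, 116]

query (0,2) [L1,L2,L3] — begin 0,0,0
+L1 (α=1/2) → [27/2, 42, 113/2]
+L2 (α=4/5) → [191/2, 98, 1121/10]
+L3 (α=3/5) → [551/5, 238/5, 2501/25]
rounded: [110, 48, 100]

at x=0,y=1 over L1,L2,L3,L4,L5,L6:
L1 α=2/3: [38/3, 502/3, 188/3]
L2 α=1/3: [358/9, 1367/9, 1114/9]
L3 α=1/6: [1273/27, 9049/54, 3847/27]
L4 α=6/7: [3607/27, 21037/378, 14863/189]
L5 α=1/8: [7831/54, 31351/432, 5113/54]
L6 α=1/3: [8371/81, 69799/648, 9055/81]
rounded: [103, 108, 112]

at x=0,y=2 over L1,L2,L3,L4,L5,L6:
+L1 (α=1/2) → [27/2, 42, 113/2]
+L2 (α=4/5) → [191/2, 98, 1121/10]
+L3 (α=3/5) → [551/5, 238/5, 2501/25]
+L4 (α=1/3) → [484/5, 716/15, 2659/25]
+L5 (α=3/4) → [1247/10, 2294/15, 8359/100]
+L6 (α=2/7) → [1363/14, 362/3, 11439/140]
rounded: [97, 121, 82]

query (0,2) [L1,L2,L3,L4,L5] — begin 0,0,0
after L1 α=1/2: [27/2, 42, 113/2]
after L2 α=4/5: [191/2, 98, 1121/10]
after L3 α=3/5: [551/5, 238/5, 2501/25]
after L4 α=1/3: [484/5, 716/15, 2659/25]
after L5 α=3/4: [1247/10, 2294/15, 8359/100]
= [125, 153, 84]

query (1,1) [L1,L2,L3,L4,L5,L7] — begin 0,0,0
L1 α=1/2: [203/2, 11, 53/2]
L2 α=3/8: [1045/16, 83, 943/16]
L3 α=1/2: [3205/32, 98, 3103/32]
L4 α=1/2: [5797/64, 132, 9791/64]
L5 α=3/4: [22501/256, 813/4, 55871/256]
L7 α=4/7: [237487/1792, 465/4, 45595/256]
rounded: [133, 116, 178]

at x=2,y=2 over L1,L2,L3,L4,L5,L7:
after L1 α=1/4: [85/2, 35/4, 53]
after L2 α=2/7: [661/14, 1919/28, 751/7]
after L3 α=4/7: [12679/98, 16845/196, 2421/49]
after L4 α=1/2: [25909/196, 44677/392, 4283/98]
after L5 α=1/6: [161885/1176, 263369/2352, 13933/196]
after L7 α=2/3: [759293/3528, 559721/7056, 26335/196]
rounded: [215, 79, 134]

query (1,2) [L1,L2,L3,L4,L5] — begin 0,0,0
after L1 α=0: [0, 0, 0]
after L2 α=1/6: [69/2, 35/2, 145/6]
after L3 α=1/5: [232/5, 187/5, 779/15]
after L4 α=1/7: [2322/35, 1542/35, 2293/35]
after L5 α=1/8: [3047/40, 703/10, 1469/20]
rounded: [76, 70, 73]


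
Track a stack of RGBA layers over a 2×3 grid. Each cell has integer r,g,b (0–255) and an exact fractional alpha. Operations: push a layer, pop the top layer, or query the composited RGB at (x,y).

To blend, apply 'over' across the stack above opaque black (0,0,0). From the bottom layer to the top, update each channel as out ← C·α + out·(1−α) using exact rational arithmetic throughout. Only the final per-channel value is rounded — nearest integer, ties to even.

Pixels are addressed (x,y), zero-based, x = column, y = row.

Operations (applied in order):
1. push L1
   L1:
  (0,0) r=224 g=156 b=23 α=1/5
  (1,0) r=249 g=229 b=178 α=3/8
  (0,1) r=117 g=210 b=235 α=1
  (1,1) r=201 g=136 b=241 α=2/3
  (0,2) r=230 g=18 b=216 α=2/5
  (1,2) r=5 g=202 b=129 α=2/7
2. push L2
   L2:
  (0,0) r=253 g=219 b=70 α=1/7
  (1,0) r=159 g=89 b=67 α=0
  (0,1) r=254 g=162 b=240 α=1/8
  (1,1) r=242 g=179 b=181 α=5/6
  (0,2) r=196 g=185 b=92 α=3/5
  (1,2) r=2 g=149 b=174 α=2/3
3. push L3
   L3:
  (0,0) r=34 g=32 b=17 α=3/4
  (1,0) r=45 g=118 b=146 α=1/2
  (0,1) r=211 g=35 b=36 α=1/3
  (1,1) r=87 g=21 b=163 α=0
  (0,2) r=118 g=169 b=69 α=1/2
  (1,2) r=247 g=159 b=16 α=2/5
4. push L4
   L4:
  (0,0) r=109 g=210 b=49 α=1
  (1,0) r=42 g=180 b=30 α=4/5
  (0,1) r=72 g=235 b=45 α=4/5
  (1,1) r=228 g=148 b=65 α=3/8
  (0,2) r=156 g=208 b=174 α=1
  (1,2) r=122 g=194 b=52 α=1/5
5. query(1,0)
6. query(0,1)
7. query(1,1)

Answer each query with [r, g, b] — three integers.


at x=1,y=0 over L1,L2,L3,L4:
L1 α=3/8: [747/8, 687/8, 267/4]
L2 α=0: [747/8, 687/8, 267/4]
L3 α=1/2: [1107/16, 1631/16, 851/8]
L4 α=4/5: [759/16, 13151/80, 1811/40]
= [47, 164, 45]

(0,1) stack=L1,L2,L3,L4; from [0,0,0]:
L1 α=1: [117, 210, 235]
L2 α=1/8: [1073/8, 204, 1885/8]
L3 α=1/3: [639/4, 443/3, 2029/12]
L4 α=4/5: [1791/20, 3263/15, 4189/60]
→ [90, 218, 70]

query (1,1) [L1,L2,L3,L4] — begin 0,0,0
L1 α=2/3: [134, 272/3, 482/3]
L2 α=5/6: [224, 2957/18, 3197/18]
L3 α=0: [224, 2957/18, 3197/18]
L4 α=3/8: [451/2, 22777/144, 19495/144]
= [226, 158, 135]


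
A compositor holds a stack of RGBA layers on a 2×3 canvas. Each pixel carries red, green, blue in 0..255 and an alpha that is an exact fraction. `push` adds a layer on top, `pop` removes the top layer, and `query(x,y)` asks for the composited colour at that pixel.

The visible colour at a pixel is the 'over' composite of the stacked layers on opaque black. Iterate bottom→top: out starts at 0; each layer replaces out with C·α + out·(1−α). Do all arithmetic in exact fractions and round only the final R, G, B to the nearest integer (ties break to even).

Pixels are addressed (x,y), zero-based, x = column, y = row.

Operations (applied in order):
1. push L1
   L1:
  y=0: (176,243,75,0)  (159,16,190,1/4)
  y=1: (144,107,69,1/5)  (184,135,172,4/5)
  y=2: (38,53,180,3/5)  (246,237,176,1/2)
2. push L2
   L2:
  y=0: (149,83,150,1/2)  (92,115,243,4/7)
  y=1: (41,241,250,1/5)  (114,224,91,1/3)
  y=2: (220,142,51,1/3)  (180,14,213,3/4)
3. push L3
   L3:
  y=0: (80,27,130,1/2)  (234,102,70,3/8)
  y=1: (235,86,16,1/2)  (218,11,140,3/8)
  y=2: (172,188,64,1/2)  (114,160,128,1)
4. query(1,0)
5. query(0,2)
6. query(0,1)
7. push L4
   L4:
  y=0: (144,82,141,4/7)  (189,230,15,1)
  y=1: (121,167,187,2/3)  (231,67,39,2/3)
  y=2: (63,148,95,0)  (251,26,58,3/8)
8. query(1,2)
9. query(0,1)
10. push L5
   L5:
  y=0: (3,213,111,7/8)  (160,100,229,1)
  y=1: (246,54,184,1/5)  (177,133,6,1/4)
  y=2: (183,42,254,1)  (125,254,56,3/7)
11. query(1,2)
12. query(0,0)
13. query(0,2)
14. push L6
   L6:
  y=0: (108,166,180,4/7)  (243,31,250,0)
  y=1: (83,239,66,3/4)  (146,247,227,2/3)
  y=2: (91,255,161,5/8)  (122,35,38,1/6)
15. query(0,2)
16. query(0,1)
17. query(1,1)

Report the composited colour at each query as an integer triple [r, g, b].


query (1,0) [L1,L2,L3] — begin 0,0,0
after L1 α=1/4: [159/4, 4, 95/2]
after L2 α=4/7: [1949/28, 472/7, 2229/14]
after L3 α=3/8: [29401/224, 2251/28, 14085/112]
= [131, 80, 126]

query (0,2) [L1,L2,L3] — begin 0,0,0
after L1 α=3/5: [114/5, 159/5, 108]
after L2 α=1/3: [1328/15, 1028/15, 89]
after L3 α=1/2: [1954/15, 1924/15, 153/2]
rounded: [130, 128, 76]

(0,1) stack=L1,L2,L3; from [0,0,0]:
+L1 (α=1/5) → [144/5, 107/5, 69/5]
+L2 (α=1/5) → [781/25, 1633/25, 1526/25]
+L3 (α=1/2) → [3328/25, 3783/50, 963/25]
→ [133, 76, 39]

at x=1,y=2 over L1,L2,L3,L4:
after L1 α=1/2: [123, 237/2, 88]
after L2 α=3/4: [663/4, 321/8, 727/4]
after L3 α=1: [114, 160, 128]
after L4 α=3/8: [1323/8, 439/4, 407/4]
= [165, 110, 102]

(0,1) stack=L1,L2,L3,L4; from [0,0,0]:
+L1 (α=1/5) → [144/5, 107/5, 69/5]
+L2 (α=1/5) → [781/25, 1633/25, 1526/25]
+L3 (α=1/2) → [3328/25, 3783/50, 963/25]
+L4 (α=2/3) → [3126/25, 20483/150, 10313/75]
= [125, 137, 138]

(1,2) stack=L1,L2,L3,L4,L5; from [0,0,0]:
+L1 (α=1/2) → [123, 237/2, 88]
+L2 (α=3/4) → [663/4, 321/8, 727/4]
+L3 (α=1) → [114, 160, 128]
+L4 (α=3/8) → [1323/8, 439/4, 407/4]
+L5 (α=3/7) → [2073/14, 1201/7, 575/7]
rounded: [148, 172, 82]

(0,0) stack=L1,L2,L3,L4,L5; from [0,0,0]:
L1 α=0: [0, 0, 0]
L2 α=1/2: [149/2, 83/2, 75]
L3 α=1/2: [309/4, 137/4, 205/2]
L4 α=4/7: [3231/28, 1723/28, 249/2]
L5 α=7/8: [3819/224, 43471/224, 1803/16]
= [17, 194, 113]

query (0,2) [L1,L2,L3,L4,L5] — begin 0,0,0
after L1 α=3/5: [114/5, 159/5, 108]
after L2 α=1/3: [1328/15, 1028/15, 89]
after L3 α=1/2: [1954/15, 1924/15, 153/2]
after L4 α=0: [1954/15, 1924/15, 153/2]
after L5 α=1: [183, 42, 254]
rounded: [183, 42, 254]

at x=0,y=2 over L1,L2,L3,L4,L5,L6:
L1 α=3/5: [114/5, 159/5, 108]
L2 α=1/3: [1328/15, 1028/15, 89]
L3 α=1/2: [1954/15, 1924/15, 153/2]
L4 α=0: [1954/15, 1924/15, 153/2]
L5 α=1: [183, 42, 254]
L6 α=5/8: [251/2, 1401/8, 1567/8]
→ [126, 175, 196]

query (0,1) [L1,L2,L3,L4,L5,L6] — begin 0,0,0
after L1 α=1/5: [144/5, 107/5, 69/5]
after L2 α=1/5: [781/25, 1633/25, 1526/25]
after L3 α=1/2: [3328/25, 3783/50, 963/25]
after L4 α=2/3: [3126/25, 20483/150, 10313/75]
after L5 α=1/5: [18654/125, 45016/375, 55052/375]
after L6 α=3/4: [49779/500, 313891/1500, 64651/750]
rounded: [100, 209, 86]

query (1,1) [L1,L2,L3,L4,L5,L6] — begin 0,0,0
after L1 α=4/5: [736/5, 108, 688/5]
after L2 α=1/3: [2042/15, 440/3, 1831/15]
after L3 α=3/8: [1001/6, 2299/24, 3091/24]
after L4 α=2/3: [3773/18, 5515/72, 4963/72]
after L5 α=1/4: [4835/24, 8707/96, 5107/96]
after L6 α=2/3: [11843/72, 56131/288, 48691/288]
= [164, 195, 169]


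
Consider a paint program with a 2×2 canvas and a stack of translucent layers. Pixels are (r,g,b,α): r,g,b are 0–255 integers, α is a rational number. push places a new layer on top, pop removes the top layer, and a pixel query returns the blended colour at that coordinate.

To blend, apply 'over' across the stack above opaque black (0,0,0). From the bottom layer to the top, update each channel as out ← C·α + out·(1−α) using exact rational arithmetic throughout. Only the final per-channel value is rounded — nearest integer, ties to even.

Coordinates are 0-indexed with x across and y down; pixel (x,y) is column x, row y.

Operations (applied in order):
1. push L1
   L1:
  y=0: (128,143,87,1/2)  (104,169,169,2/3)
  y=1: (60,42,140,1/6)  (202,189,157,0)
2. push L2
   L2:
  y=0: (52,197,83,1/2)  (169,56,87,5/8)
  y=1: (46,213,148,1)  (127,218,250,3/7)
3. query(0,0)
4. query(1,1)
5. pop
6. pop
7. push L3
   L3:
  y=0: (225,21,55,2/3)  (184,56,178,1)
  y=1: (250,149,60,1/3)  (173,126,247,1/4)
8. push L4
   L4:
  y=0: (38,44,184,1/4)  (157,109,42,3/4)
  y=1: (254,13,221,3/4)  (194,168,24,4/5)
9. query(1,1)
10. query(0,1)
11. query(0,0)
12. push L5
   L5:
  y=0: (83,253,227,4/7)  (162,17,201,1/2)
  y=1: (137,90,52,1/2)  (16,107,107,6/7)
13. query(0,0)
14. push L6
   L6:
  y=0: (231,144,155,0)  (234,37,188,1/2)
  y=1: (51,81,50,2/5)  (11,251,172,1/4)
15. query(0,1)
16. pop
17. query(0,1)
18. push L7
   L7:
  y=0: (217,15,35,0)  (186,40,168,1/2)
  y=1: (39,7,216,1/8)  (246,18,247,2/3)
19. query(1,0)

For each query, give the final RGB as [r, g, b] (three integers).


at x=0,y=0 over L1,L2:
after L1 α=1/2: [64, 143/2, 87/2]
after L2 α=1/2: [58, 537/4, 253/4]
→ [58, 134, 63]

at x=1,y=1 over L1,L2:
+L1 (α=0) → [0, 0, 0]
+L2 (α=3/7) → [381/7, 654/7, 750/7]
→ [54, 93, 107]

query (1,1) [L3,L4] — begin 0,0,0
after L3 α=1/4: [173/4, 63/2, 247/4]
after L4 α=4/5: [3277/20, 1407/10, 631/20]
→ [164, 141, 32]

(0,1) stack=L3,L4; from [0,0,0]:
+L3 (α=1/3) → [250/3, 149/3, 20]
+L4 (α=3/4) → [634/3, 133/6, 683/4]
= [211, 22, 171]

(0,0) stack=L3,L4; from [0,0,0]:
L3 α=2/3: [150, 14, 110/3]
L4 α=1/4: [122, 43/2, 147/2]
→ [122, 22, 74]

(0,0) stack=L3,L4,L5; from [0,0,0]:
+L3 (α=2/3) → [150, 14, 110/3]
+L4 (α=1/4) → [122, 43/2, 147/2]
+L5 (α=4/7) → [698/7, 2153/14, 2257/14]
rounded: [100, 154, 161]

(0,1) stack=L3,L4,L5,L6; from [0,0,0]:
+L3 (α=1/3) → [250/3, 149/3, 20]
+L4 (α=3/4) → [634/3, 133/6, 683/4]
+L5 (α=1/2) → [1045/6, 673/12, 891/8]
+L6 (α=2/5) → [1249/10, 1321/20, 3473/40]
= [125, 66, 87]

query (0,1) [L3,L4,L5] — begin 0,0,0
after L3 α=1/3: [250/3, 149/3, 20]
after L4 α=3/4: [634/3, 133/6, 683/4]
after L5 α=1/2: [1045/6, 673/12, 891/8]
= [174, 56, 111]

(1,0) stack=L3,L4,L5,L7; from [0,0,0]:
+L3 (α=1) → [184, 56, 178]
+L4 (α=3/4) → [655/4, 383/4, 76]
+L5 (α=1/2) → [1303/8, 451/8, 277/2]
+L7 (α=1/2) → [2791/16, 771/16, 613/4]
= [174, 48, 153]


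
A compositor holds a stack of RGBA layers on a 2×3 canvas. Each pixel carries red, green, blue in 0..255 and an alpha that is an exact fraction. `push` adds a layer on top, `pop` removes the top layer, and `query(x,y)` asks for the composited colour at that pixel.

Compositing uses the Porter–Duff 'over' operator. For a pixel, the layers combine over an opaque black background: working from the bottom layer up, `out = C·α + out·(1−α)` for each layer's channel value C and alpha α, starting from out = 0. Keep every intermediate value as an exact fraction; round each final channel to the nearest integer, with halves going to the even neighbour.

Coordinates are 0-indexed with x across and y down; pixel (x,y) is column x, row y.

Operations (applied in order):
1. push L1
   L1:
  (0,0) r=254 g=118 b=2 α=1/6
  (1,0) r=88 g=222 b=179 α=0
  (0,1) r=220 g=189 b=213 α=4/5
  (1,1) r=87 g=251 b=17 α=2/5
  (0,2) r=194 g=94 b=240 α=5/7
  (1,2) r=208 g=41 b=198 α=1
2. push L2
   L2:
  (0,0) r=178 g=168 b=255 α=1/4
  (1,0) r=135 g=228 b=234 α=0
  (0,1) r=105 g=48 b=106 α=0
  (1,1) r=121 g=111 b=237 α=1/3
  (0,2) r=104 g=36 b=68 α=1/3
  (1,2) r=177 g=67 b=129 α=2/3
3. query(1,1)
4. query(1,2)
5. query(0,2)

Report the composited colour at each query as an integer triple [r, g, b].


at x=1,y=1 over L1,L2:
after L1 α=2/5: [174/5, 502/5, 34/5]
after L2 α=1/3: [953/15, 1559/15, 1253/15]
= [64, 104, 84]

at x=1,y=2 over L1,L2:
L1 α=1: [208, 41, 198]
L2 α=2/3: [562/3, 175/3, 152]
= [187, 58, 152]

query (0,2) [L1,L2] — begin 0,0,0
after L1 α=5/7: [970/7, 470/7, 1200/7]
after L2 α=1/3: [2668/21, 1192/21, 2876/21]
= [127, 57, 137]


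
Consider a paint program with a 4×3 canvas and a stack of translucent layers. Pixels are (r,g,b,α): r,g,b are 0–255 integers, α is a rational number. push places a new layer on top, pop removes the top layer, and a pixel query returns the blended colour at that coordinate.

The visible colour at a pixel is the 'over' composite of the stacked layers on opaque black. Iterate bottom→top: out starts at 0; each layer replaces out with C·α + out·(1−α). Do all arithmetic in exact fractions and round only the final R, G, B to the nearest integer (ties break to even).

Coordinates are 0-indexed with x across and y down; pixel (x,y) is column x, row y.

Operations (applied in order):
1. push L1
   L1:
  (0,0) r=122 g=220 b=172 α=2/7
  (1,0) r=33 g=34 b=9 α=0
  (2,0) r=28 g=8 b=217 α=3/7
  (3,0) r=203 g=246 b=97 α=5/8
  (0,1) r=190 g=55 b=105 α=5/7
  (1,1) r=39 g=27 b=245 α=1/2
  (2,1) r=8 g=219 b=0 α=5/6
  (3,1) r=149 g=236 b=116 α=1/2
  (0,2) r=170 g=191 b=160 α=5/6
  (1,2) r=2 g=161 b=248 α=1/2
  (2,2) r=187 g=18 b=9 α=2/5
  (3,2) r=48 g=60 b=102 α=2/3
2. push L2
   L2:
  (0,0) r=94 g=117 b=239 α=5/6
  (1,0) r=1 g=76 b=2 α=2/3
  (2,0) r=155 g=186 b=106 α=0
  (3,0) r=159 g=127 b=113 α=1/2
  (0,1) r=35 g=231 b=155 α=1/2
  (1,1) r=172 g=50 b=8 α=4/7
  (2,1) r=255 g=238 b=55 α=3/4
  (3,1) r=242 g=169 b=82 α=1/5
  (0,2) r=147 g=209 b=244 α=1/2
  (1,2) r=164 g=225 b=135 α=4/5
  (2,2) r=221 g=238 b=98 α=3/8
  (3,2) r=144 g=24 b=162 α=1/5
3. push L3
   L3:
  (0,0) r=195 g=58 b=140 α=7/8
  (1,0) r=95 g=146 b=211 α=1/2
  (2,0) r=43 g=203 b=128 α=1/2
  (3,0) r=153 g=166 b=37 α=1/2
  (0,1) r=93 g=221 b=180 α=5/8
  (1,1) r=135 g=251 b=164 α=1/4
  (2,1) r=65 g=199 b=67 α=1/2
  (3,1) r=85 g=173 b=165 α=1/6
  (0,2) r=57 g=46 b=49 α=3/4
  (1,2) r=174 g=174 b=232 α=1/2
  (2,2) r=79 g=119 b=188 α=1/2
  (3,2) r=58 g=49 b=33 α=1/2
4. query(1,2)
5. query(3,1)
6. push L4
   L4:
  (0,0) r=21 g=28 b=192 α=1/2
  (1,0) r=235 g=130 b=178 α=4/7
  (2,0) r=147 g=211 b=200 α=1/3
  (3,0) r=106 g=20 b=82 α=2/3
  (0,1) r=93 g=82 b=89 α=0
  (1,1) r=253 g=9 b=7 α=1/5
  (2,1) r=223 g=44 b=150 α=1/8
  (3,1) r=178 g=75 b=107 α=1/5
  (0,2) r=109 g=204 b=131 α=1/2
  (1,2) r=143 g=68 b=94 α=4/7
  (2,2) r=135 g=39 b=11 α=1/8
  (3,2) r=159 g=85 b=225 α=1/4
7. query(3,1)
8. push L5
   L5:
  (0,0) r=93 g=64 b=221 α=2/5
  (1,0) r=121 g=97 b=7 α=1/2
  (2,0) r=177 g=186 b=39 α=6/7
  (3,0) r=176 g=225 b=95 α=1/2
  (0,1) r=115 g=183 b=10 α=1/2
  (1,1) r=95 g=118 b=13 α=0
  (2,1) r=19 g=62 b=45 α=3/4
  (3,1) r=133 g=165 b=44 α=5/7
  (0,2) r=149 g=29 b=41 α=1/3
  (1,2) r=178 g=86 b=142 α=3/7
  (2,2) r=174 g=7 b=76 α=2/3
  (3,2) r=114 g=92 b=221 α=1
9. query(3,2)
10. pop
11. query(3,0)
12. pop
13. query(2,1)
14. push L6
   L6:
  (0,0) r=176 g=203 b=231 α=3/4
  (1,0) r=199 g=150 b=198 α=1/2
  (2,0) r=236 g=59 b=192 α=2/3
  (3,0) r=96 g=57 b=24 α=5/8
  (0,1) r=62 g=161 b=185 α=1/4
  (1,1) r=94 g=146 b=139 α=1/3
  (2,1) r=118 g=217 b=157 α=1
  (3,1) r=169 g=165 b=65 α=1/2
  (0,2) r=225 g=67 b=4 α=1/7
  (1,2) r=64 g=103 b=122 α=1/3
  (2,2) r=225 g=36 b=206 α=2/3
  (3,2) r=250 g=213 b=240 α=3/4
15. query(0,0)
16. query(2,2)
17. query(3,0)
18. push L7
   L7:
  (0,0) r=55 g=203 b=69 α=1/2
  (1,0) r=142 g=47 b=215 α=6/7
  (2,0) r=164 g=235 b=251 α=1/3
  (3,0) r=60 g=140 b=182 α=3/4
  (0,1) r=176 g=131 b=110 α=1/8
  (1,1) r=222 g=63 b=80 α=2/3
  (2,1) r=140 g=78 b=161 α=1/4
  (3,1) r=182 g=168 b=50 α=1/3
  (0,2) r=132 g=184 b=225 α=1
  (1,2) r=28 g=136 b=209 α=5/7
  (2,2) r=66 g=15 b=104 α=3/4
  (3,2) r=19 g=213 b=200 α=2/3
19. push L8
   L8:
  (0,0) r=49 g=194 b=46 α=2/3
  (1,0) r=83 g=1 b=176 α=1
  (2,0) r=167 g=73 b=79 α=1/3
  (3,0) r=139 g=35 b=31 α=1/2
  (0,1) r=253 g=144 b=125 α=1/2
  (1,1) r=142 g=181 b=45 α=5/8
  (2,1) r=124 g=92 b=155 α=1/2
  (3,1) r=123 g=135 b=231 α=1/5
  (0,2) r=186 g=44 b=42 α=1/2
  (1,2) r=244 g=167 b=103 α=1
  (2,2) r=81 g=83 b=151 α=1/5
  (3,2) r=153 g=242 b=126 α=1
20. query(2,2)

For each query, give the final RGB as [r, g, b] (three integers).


query (1,2) [L1,L2,L3] — begin 0,0,0
L1 α=1/2: [1, 161/2, 124]
L2 α=4/5: [657/5, 1961/10, 664/5]
L3 α=1/2: [1527/10, 3701/20, 912/5]
rounded: [153, 185, 182]

at x=3,y=1 over L1,L2,L3:
L1 α=1/2: [149/2, 118, 58]
L2 α=1/5: [108, 641/5, 314/5]
L3 α=1/6: [625/6, 407/3, 479/6]
→ [104, 136, 80]

at x=3,y=1 over L1,L2,L3,L4:
L1 α=1/2: [149/2, 118, 58]
L2 α=1/5: [108, 641/5, 314/5]
L3 α=1/6: [625/6, 407/3, 479/6]
L4 α=1/5: [1784/15, 1853/15, 1279/15]
rounded: [119, 124, 85]

(3,2) stack=L1,L2,L3,L4,L5; from [0,0,0]:
L1 α=2/3: [32, 40, 68]
L2 α=1/5: [272/5, 184/5, 434/5]
L3 α=1/2: [281/5, 429/10, 599/10]
L4 α=1/4: [819/10, 2137/40, 4047/40]
L5 α=1: [114, 92, 221]
= [114, 92, 221]

query (3,0) [L1,L2,L3,L4] — begin 0,0,0
+L1 (α=5/8) → [1015/8, 615/4, 485/8]
+L2 (α=1/2) → [2287/16, 1123/8, 1389/16]
+L3 (α=1/2) → [4735/32, 2451/16, 1981/32]
+L4 (α=2/3) → [11519/96, 3091/48, 7229/96]
→ [120, 64, 75]

(2,1) stack=L1,L2,L3; from [0,0,0]:
+L1 (α=5/6) → [20/3, 365/2, 0]
+L2 (α=3/4) → [2315/12, 1793/8, 165/4]
+L3 (α=1/2) → [3095/24, 3385/16, 433/8]
→ [129, 212, 54]

(0,0) stack=L1,L2,L3,L6; from [0,0,0]:
L1 α=2/7: [244/7, 440/7, 344/7]
L2 α=5/6: [589/7, 4535/42, 2903/14]
L3 α=7/8: [1268/7, 21587/336, 16623/112]
L6 α=3/4: [1241/7, 226211/1344, 94239/448]
rounded: [177, 168, 210]

(2,2) stack=L1,L2,L3,L6; from [0,0,0]:
+L1 (α=2/5) → [374/5, 36/5, 18/5]
+L2 (α=3/8) → [1037/8, 375/4, 39]
+L3 (α=1/2) → [1669/16, 851/8, 227/2]
+L6 (α=2/3) → [8869/48, 1427/24, 1051/6]
→ [185, 59, 175]

(3,0) stack=L1,L2,L3,L6; from [0,0,0]:
L1 α=5/8: [1015/8, 615/4, 485/8]
L2 α=1/2: [2287/16, 1123/8, 1389/16]
L3 α=1/2: [4735/32, 2451/16, 1981/32]
L6 α=5/8: [29565/256, 11913/128, 9783/256]
rounded: [115, 93, 38]

query (2,2) [L1,L2,L3,L6,L7,L8] — begin 0,0,0
after L1 α=2/5: [374/5, 36/5, 18/5]
after L2 α=3/8: [1037/8, 375/4, 39]
after L3 α=1/2: [1669/16, 851/8, 227/2]
after L6 α=2/3: [8869/48, 1427/24, 1051/6]
after L7 α=3/4: [18373/192, 2507/96, 2923/24]
after L8 α=1/5: [22261/240, 4499/120, 3829/30]
→ [93, 37, 128]


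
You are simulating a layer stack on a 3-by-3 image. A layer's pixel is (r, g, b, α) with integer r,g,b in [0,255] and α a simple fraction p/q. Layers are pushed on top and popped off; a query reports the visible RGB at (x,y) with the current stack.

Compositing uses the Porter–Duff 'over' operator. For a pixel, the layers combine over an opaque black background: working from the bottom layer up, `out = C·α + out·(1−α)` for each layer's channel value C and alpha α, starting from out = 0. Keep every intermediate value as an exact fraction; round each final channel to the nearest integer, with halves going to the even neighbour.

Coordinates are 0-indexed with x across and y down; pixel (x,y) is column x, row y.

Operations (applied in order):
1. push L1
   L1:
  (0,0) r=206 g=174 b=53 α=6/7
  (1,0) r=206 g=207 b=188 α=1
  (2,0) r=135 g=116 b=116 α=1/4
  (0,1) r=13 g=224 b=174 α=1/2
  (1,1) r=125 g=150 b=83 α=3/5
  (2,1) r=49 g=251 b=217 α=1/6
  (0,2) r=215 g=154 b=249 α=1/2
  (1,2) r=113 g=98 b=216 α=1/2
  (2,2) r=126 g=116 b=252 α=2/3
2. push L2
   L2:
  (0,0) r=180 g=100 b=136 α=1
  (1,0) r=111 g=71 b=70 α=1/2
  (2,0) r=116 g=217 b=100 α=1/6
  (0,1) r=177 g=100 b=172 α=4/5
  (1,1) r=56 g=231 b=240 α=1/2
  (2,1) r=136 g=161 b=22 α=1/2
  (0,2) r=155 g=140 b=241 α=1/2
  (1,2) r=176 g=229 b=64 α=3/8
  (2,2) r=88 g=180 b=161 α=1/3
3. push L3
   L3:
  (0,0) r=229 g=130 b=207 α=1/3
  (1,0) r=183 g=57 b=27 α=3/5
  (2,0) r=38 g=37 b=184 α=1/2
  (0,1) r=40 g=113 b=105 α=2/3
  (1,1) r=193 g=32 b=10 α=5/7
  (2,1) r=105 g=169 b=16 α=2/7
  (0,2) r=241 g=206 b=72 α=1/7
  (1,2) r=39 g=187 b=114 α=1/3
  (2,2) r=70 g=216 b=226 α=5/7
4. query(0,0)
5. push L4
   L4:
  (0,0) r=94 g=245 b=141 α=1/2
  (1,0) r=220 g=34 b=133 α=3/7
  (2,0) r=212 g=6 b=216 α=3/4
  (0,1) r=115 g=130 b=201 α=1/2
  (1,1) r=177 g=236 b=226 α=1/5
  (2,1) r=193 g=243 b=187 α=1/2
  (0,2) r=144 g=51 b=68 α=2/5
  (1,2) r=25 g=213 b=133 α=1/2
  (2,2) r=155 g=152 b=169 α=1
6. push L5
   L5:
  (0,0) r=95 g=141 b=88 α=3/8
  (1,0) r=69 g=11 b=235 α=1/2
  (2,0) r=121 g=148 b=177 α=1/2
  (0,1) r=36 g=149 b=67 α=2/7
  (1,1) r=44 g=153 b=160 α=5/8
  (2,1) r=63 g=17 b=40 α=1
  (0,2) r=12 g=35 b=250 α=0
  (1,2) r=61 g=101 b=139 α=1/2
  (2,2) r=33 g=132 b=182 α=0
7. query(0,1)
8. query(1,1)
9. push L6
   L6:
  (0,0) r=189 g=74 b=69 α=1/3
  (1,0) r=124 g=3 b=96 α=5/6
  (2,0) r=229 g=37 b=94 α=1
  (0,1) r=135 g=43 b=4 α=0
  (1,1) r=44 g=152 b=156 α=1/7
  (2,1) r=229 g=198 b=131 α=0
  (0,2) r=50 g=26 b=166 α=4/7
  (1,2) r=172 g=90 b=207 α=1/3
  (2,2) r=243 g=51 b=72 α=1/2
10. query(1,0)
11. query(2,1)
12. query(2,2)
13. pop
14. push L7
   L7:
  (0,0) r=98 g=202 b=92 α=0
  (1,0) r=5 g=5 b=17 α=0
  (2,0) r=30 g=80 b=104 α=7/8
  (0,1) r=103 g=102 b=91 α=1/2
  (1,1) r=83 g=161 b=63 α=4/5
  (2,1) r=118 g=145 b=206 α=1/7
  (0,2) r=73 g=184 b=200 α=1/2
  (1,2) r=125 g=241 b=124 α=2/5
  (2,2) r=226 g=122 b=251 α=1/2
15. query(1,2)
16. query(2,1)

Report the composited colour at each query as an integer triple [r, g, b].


(0,0) stack=L1,L2,L3; from [0,0,0]:
L1 α=6/7: [1236/7, 1044/7, 318/7]
L2 α=1: [180, 100, 136]
L3 α=1/3: [589/3, 110, 479/3]
→ [196, 110, 160]

query (0,1) [L1,L2,L3,L4,L5] — begin 0,0,0
+L1 (α=1/2) → [13/2, 112, 87]
+L2 (α=4/5) → [1429/10, 512/5, 155]
+L3 (α=2/3) → [743/10, 1642/15, 365/3]
+L4 (α=1/2) → [1893/20, 1796/15, 484/3]
+L5 (α=2/7) → [2181/28, 2690/21, 2822/21]
rounded: [78, 128, 134]

(1,1) stack=L1,L2,L3,L4,L5; from [0,0,0]:
+L1 (α=3/5) → [75, 90, 249/5]
+L2 (α=1/2) → [131/2, 321/2, 1449/10]
+L3 (α=5/7) → [1096/7, 481/7, 1699/35]
+L4 (α=1/5) → [5623/35, 3576/35, 14706/175]
+L5 (α=5/8) → [24569/280, 37503/280, 92059/700]
= [88, 134, 132]

query (1,0) [L1,L2,L3,L4,L5,L6] — begin 0,0,0
+L1 (α=1) → [206, 207, 188]
+L2 (α=1/2) → [317/2, 139, 129]
+L3 (α=3/5) → [866/5, 449/5, 339/5]
+L4 (α=3/7) → [6764/35, 2306/35, 3351/35]
+L5 (α=1/2) → [9179/70, 2691/70, 5788/35]
+L6 (α=5/6) → [52579/420, 1247/140, 11294/105]
rounded: [125, 9, 108]

(2,1) stack=L1,L2,L3,L4,L5,L6; from [0,0,0]:
L1 α=1/6: [49/6, 251/6, 217/6]
L2 α=1/2: [865/12, 1217/12, 349/12]
L3 α=2/7: [6845/84, 10141/84, 2129/84]
L4 α=1/2: [23057/168, 30553/168, 17837/168]
L5 α=1: [63, 17, 40]
L6 α=0: [63, 17, 40]
rounded: [63, 17, 40]

(2,2) stack=L1,L2,L3,L4,L5,L6; from [0,0,0]:
after L1 α=2/3: [84, 232/3, 168]
after L2 α=1/3: [256/3, 1004/9, 497/3]
after L3 α=5/7: [1562/21, 11728/63, 4384/21]
after L4 α=1: [155, 152, 169]
after L5 α=0: [155, 152, 169]
after L6 α=1/2: [199, 203/2, 241/2]
→ [199, 102, 120]

query (1,2) [L1,L2,L3,L4,L5,L7] — begin 0,0,0
+L1 (α=1/2) → [113/2, 49, 108]
+L2 (α=3/8) → [1621/16, 233/2, 183/2]
+L3 (α=1/3) → [1933/24, 140, 99]
+L4 (α=1/2) → [2533/48, 353/2, 116]
+L5 (α=1/2) → [5461/96, 555/4, 255/2]
+L7 (α=2/5) → [13461/160, 3593/20, 1261/10]
rounded: [84, 180, 126]

at x=2,y=1 over L1,L2,L3,L4,L5,L7:
+L1 (α=1/6) → [49/6, 251/6, 217/6]
+L2 (α=1/2) → [865/12, 1217/12, 349/12]
+L3 (α=2/7) → [6845/84, 10141/84, 2129/84]
+L4 (α=1/2) → [23057/168, 30553/168, 17837/168]
+L5 (α=1) → [63, 17, 40]
+L7 (α=1/7) → [496/7, 247/7, 446/7]
= [71, 35, 64]


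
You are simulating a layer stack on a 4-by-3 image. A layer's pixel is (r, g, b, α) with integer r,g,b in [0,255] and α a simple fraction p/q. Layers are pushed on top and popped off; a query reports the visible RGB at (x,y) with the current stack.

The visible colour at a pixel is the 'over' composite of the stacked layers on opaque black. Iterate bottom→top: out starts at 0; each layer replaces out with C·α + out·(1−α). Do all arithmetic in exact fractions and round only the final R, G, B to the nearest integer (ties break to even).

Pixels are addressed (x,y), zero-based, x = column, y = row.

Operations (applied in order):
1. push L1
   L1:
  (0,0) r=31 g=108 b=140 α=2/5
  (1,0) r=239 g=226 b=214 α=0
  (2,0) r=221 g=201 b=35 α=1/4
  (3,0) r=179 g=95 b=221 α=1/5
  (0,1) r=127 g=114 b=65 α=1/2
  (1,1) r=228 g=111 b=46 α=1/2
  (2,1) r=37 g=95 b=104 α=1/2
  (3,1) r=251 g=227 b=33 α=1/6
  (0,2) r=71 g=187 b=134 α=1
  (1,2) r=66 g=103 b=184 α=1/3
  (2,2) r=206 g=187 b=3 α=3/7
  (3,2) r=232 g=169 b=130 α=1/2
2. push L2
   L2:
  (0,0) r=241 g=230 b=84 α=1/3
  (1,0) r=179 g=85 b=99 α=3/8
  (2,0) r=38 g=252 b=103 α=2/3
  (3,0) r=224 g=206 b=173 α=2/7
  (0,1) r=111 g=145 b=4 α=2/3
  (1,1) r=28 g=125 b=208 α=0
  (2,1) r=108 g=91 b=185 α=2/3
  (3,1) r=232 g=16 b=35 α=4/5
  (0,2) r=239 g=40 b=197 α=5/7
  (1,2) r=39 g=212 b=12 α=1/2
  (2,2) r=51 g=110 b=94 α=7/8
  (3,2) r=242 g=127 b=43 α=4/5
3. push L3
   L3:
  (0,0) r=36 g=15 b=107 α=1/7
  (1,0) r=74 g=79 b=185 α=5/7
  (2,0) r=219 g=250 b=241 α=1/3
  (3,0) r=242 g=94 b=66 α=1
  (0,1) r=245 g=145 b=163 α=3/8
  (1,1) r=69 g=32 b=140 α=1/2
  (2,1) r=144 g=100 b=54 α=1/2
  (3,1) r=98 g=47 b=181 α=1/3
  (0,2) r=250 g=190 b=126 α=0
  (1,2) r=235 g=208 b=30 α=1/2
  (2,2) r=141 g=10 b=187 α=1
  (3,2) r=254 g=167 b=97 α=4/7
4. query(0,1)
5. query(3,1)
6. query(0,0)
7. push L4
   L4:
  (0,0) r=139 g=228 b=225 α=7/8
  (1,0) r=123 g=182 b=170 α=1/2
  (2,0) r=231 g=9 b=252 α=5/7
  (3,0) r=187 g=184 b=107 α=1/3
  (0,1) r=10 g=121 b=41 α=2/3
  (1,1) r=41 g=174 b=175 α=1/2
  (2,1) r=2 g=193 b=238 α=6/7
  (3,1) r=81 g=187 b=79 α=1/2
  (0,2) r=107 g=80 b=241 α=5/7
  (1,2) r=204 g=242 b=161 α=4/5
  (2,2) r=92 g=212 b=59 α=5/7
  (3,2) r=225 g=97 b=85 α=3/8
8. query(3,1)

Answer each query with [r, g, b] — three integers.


(0,1) stack=L1,L2,L3; from [0,0,0]:
+L1 (α=1/2) → [127/2, 57, 65/2]
+L2 (α=2/3) → [571/6, 347/3, 27/2]
+L3 (α=3/8) → [7265/48, 380/3, 1113/16]
→ [151, 127, 70]

at x=3,y=1 over L1,L2,L3:
L1 α=1/6: [251/6, 227/6, 11/2]
L2 α=4/5: [5819/30, 611/30, 291/10]
L3 α=1/3: [7289/45, 1316/45, 1196/15]
= [162, 29, 80]

at x=0,y=0 over L1,L2,L3:
L1 α=2/5: [62/5, 216/5, 56]
L2 α=1/3: [443/5, 1582/15, 196/3]
L3 α=1/7: [2838/35, 3239/35, 499/7]
= [81, 93, 71]

query (3,1) [L1,L2,L3,L4] — begin 0,0,0
after L1 α=1/6: [251/6, 227/6, 11/2]
after L2 α=4/5: [5819/30, 611/30, 291/10]
after L3 α=1/3: [7289/45, 1316/45, 1196/15]
after L4 α=1/2: [5467/45, 9731/90, 2381/30]
→ [121, 108, 79]


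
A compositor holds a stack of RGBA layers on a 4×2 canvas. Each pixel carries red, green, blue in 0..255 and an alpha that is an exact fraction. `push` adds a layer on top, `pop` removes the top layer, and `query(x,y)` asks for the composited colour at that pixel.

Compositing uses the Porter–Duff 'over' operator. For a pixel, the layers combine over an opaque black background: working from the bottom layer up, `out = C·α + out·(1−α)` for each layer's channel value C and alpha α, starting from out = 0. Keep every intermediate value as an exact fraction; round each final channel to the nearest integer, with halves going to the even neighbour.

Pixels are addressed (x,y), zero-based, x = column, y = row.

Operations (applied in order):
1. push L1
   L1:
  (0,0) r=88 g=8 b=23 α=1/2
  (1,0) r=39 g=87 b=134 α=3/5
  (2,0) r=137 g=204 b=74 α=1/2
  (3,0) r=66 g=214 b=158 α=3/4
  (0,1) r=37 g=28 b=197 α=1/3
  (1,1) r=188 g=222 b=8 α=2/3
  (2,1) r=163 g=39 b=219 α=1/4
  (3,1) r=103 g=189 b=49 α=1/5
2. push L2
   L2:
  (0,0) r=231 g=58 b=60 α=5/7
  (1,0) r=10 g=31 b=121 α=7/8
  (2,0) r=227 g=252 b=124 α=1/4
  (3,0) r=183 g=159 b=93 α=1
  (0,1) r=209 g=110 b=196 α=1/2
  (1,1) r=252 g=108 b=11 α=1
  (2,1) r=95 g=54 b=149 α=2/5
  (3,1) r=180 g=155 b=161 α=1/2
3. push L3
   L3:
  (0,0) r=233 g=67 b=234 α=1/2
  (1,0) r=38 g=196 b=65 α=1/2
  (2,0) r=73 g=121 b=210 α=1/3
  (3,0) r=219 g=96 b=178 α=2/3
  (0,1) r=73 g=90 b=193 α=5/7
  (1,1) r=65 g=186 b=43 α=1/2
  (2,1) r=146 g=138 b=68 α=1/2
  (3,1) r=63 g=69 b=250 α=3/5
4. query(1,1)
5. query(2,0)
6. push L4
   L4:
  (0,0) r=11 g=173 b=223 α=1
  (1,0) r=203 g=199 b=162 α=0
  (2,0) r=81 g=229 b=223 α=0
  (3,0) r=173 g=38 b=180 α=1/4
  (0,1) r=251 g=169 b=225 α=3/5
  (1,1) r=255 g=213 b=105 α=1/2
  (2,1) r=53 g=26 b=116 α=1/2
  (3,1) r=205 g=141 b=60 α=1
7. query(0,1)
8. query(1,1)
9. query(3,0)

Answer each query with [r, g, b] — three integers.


query (1,1) [L1,L2,L3] — begin 0,0,0
L1 α=2/3: [376/3, 148, 16/3]
L2 α=1: [252, 108, 11]
L3 α=1/2: [317/2, 147, 27]
→ [158, 147, 27]

query (2,0) [L1,L2,L3] — begin 0,0,0
L1 α=1/2: [137/2, 102, 37]
L2 α=1/4: [865/8, 279/2, 235/4]
L3 α=1/3: [1157/12, 400/3, 655/6]
= [96, 133, 109]

at x=0,y=1 over L1,L2,L3,L4:
after L1 α=1/3: [37/3, 28/3, 197/3]
after L2 α=1/2: [332/3, 179/3, 785/6]
after L3 α=5/7: [1759/21, 244/3, 3680/21]
after L4 α=3/5: [19331/105, 2009/15, 4307/21]
rounded: [184, 134, 205]

query (1,1) [L1,L2,L3,L4] — begin 0,0,0
L1 α=2/3: [376/3, 148, 16/3]
L2 α=1: [252, 108, 11]
L3 α=1/2: [317/2, 147, 27]
L4 α=1/2: [827/4, 180, 66]
rounded: [207, 180, 66]

(3,0) stack=L1,L2,L3,L4; from [0,0,0]:
L1 α=3/4: [99/2, 321/2, 237/2]
L2 α=1: [183, 159, 93]
L3 α=2/3: [207, 117, 449/3]
L4 α=1/4: [397/2, 389/4, 629/4]
rounded: [198, 97, 157]


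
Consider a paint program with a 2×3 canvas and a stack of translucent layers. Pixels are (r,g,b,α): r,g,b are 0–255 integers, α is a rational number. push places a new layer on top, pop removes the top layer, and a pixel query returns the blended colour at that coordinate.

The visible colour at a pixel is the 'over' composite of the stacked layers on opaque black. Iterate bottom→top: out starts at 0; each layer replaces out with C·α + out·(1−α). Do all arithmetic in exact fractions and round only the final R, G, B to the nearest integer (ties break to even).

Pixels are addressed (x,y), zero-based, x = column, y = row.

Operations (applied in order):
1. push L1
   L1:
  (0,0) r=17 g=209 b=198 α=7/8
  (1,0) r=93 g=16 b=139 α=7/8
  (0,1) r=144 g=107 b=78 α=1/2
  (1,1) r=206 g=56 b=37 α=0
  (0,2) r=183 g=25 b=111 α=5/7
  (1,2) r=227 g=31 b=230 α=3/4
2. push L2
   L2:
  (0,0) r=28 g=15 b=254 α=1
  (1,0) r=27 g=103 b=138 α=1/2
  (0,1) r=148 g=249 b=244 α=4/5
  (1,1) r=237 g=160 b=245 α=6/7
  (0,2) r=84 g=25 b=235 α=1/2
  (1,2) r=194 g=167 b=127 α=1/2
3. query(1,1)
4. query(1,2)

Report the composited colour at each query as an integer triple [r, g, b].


query (1,1) [L1,L2] — begin 0,0,0
after L1 α=0: [0, 0, 0]
after L2 α=6/7: [1422/7, 960/7, 210]
→ [203, 137, 210]

at x=1,y=2 over L1,L2:
+L1 (α=3/4) → [681/4, 93/4, 345/2]
+L2 (α=1/2) → [1457/8, 761/8, 599/4]
= [182, 95, 150]


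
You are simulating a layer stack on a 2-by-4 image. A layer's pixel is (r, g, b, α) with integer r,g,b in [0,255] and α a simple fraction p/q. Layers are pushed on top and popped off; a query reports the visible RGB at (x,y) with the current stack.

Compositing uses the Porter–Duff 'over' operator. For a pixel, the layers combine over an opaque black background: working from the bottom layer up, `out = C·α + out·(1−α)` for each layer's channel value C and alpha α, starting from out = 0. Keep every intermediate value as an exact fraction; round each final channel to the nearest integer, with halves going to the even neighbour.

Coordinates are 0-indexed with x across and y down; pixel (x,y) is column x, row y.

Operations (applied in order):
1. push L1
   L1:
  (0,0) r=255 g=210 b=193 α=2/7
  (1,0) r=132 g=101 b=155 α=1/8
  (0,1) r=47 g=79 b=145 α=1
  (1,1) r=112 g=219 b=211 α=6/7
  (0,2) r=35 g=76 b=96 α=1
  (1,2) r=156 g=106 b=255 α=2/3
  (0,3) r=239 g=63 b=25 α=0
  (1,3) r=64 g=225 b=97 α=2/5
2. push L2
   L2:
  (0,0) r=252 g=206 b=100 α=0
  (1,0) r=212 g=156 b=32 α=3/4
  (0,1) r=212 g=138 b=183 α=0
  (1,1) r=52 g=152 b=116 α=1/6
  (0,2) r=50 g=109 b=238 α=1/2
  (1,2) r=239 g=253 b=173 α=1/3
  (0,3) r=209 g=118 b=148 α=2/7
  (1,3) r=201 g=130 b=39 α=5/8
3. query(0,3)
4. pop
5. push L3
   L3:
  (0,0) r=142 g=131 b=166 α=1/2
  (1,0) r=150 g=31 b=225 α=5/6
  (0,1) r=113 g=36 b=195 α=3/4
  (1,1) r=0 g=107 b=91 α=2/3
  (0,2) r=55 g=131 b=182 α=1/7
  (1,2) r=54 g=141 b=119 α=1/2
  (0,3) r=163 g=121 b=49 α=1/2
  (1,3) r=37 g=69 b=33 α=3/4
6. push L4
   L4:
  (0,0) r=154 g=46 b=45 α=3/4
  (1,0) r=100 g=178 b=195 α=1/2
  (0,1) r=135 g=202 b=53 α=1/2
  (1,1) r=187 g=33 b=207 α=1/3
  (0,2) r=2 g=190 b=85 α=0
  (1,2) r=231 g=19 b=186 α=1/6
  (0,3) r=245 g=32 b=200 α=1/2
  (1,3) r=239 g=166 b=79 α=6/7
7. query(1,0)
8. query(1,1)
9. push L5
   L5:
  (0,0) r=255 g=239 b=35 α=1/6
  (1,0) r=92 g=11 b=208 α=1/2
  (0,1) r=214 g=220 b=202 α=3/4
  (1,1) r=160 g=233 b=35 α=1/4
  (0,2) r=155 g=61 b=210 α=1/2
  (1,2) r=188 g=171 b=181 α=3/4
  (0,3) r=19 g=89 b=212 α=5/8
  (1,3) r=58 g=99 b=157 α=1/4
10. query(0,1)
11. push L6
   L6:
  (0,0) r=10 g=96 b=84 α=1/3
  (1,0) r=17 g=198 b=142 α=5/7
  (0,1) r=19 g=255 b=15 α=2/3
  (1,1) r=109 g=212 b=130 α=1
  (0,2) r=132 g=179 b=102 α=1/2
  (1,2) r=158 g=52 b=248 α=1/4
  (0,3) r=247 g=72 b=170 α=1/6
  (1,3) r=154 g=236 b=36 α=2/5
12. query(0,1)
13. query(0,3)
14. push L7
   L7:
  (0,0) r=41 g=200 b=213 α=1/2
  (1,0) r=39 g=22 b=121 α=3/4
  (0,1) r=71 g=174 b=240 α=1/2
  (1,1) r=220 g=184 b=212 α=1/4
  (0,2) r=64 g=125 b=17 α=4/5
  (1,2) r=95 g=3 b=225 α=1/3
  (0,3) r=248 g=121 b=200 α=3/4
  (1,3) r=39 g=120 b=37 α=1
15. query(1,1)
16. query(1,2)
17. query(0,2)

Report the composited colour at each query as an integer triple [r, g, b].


(0,3) stack=L1,L2; from [0,0,0]:
L1 α=0: [0, 0, 0]
L2 α=2/7: [418/7, 236/7, 296/7]
rounded: [60, 34, 42]

at x=1,y=0 over L1,L3,L4:
L1 α=1/8: [33/2, 101/8, 155/8]
L3 α=5/6: [511/4, 447/16, 9155/48]
L4 α=1/2: [911/8, 3295/32, 18515/96]
→ [114, 103, 193]

(1,1) stack=L1,L3,L4; from [0,0,0]:
+L1 (α=6/7) → [96, 1314/7, 1266/7]
+L3 (α=2/3) → [32, 2812/21, 2540/21]
+L4 (α=1/3) → [251/3, 6317/63, 9427/63]
→ [84, 100, 150]

at x=0,y=1 over L1,L3,L4,L5:
+L1 (α=1) → [47, 79, 145]
+L3 (α=3/4) → [193/2, 187/4, 365/2]
+L4 (α=1/2) → [463/4, 995/8, 471/4]
+L5 (α=3/4) → [3031/16, 6275/32, 2895/16]
rounded: [189, 196, 181]

at x=0,y=1 over L1,L3,L4,L5,L6:
after L1 α=1: [47, 79, 145]
after L3 α=3/4: [193/2, 187/4, 365/2]
after L4 α=1/2: [463/4, 995/8, 471/4]
after L5 α=3/4: [3031/16, 6275/32, 2895/16]
after L6 α=2/3: [1213/16, 22595/96, 1125/16]
rounded: [76, 235, 70]

at x=0,y=3 over L1,L3,L4,L5,L6:
+L1 (α=0) → [0, 0, 0]
+L3 (α=1/2) → [163/2, 121/2, 49/2]
+L4 (α=1/2) → [653/4, 185/4, 449/4]
+L5 (α=5/8) → [2339/32, 2335/32, 5587/32]
+L6 (α=1/6) → [6533/64, 13979/192, 11125/64]
rounded: [102, 73, 174]

query (1,1) [L1,L3,L4,L5,L6,L7] — begin 0,0,0
L1 α=6/7: [96, 1314/7, 1266/7]
L3 α=2/3: [32, 2812/21, 2540/21]
L4 α=1/3: [251/3, 6317/63, 9427/63]
L5 α=1/4: [411/4, 5605/42, 5081/42]
L6 α=1: [109, 212, 130]
L7 α=1/4: [547/4, 205, 301/2]
→ [137, 205, 150]

(1,2) stack=L1,L3,L4,L5,L6,L7; from [0,0,0]:
+L1 (α=2/3) → [104, 212/3, 170]
+L3 (α=1/2) → [79, 635/6, 289/2]
+L4 (α=1/6) → [313/3, 3289/36, 1817/12]
+L5 (α=3/4) → [2005/12, 21757/144, 8333/48]
+L6 (α=1/4) → [2637/16, 24253/192, 12301/64]
+L7 (α=1/3) → [3397/24, 24541/288, 19501/96]
→ [142, 85, 203]

query (0,2) [L1,L3,L4,L5,L6,L7] — begin 0,0,0
+L1 (α=1) → [35, 76, 96]
+L3 (α=1/7) → [265/7, 587/7, 758/7]
+L4 (α=0) → [265/7, 587/7, 758/7]
+L5 (α=1/2) → [675/7, 507/7, 1114/7]
+L6 (α=1/2) → [1599/14, 880/7, 914/7]
+L7 (α=4/5) → [5183/70, 876/7, 278/7]
= [74, 125, 40]
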